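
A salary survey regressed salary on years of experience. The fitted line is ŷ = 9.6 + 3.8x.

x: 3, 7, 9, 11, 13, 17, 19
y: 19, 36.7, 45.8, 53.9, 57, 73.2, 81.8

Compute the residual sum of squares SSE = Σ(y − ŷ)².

SSE = 19.5

x=3: ŷ = 9.6 + 3.8·3 = 21; r = 19 − 21 = -2
x=7: ŷ = 9.6 + 3.8·7 = 36.2; r = 36.7 − 36.2 = 0.5
x=9: ŷ = 9.6 + 3.8·9 = 43.8; r = 45.8 − 43.8 = 2
x=11: ŷ = 9.6 + 3.8·11 = 51.4; r = 53.9 − 51.4 = 2.5
x=13: ŷ = 9.6 + 3.8·13 = 59; r = 57 − 59 = -2
x=17: ŷ = 9.6 + 3.8·17 = 74.2; r = 73.2 − 74.2 = -1
x=19: ŷ = 9.6 + 3.8·19 = 81.8; r = 81.8 − 81.8 = 0
SSE = 4 + 0.25 + 4 + 6.25 + 4 + 1 + 0 = 19.5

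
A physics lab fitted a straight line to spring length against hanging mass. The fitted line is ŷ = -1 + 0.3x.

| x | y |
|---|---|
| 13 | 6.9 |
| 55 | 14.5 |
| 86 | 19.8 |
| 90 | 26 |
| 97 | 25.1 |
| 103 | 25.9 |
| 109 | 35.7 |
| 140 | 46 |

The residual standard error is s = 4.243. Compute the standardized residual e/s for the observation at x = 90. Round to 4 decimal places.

0.0000

ŷ = -1 + 0.3·90 = 26
e = 26 − 26 = 0
e/s = 0 / 4.243 = 0.0000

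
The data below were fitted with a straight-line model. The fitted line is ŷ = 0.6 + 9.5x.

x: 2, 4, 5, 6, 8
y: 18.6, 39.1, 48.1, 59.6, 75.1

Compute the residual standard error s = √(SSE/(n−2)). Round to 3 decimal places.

x=2: ŷ = 0.6 + 9.5·2 = 19.6; e = 18.6 − 19.6 = -1
x=4: ŷ = 0.6 + 9.5·4 = 38.6; e = 39.1 − 38.6 = 0.5
x=5: ŷ = 0.6 + 9.5·5 = 48.1; e = 48.1 − 48.1 = 0
x=6: ŷ = 0.6 + 9.5·6 = 57.6; e = 59.6 − 57.6 = 2
x=8: ŷ = 0.6 + 9.5·8 = 76.6; e = 75.1 − 76.6 = -1.5
SSE = 1 + 0.25 + 0 + 4 + 2.25 = 7.5
s = √(7.5/3) = √2.5 ≈ 1.581

s = 1.581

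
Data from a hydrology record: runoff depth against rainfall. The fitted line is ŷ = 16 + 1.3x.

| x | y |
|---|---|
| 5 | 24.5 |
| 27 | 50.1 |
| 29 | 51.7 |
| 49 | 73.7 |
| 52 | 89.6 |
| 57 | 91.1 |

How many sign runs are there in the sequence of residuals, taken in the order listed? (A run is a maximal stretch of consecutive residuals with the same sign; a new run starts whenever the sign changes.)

x=5: ŷ = 16 + 1.3·5 = 22.5; r = 24.5 − 22.5 = 2
x=27: ŷ = 16 + 1.3·27 = 51.1; r = 50.1 − 51.1 = -1
x=29: ŷ = 16 + 1.3·29 = 53.7; r = 51.7 − 53.7 = -2
x=49: ŷ = 16 + 1.3·49 = 79.7; r = 73.7 − 79.7 = -6
x=52: ŷ = 16 + 1.3·52 = 83.6; r = 89.6 − 83.6 = 6
x=57: ŷ = 16 + 1.3·57 = 90.1; r = 91.1 − 90.1 = 1
Signs: + − − − + +
Runs: +×1, −×3, +×2 → 3

3 runs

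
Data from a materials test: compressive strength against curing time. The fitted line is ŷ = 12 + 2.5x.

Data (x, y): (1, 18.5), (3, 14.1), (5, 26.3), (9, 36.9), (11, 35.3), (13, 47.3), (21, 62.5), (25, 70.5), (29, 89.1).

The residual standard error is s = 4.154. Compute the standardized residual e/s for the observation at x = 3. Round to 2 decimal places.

-1.30

ŷ = 12 + 2.5·3 = 19.5
e = 14.1 − 19.5 = -5.4
e/s = -5.4 / 4.154 = -1.30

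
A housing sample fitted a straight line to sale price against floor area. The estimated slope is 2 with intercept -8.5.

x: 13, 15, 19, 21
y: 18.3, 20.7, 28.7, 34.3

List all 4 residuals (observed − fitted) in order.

0.8, -0.8, -0.8, 0.8

x=13: ŷ = -8.5 + 2·13 = 17.5; e = 18.3 − 17.5 = 0.8
x=15: ŷ = -8.5 + 2·15 = 21.5; e = 20.7 − 21.5 = -0.8
x=19: ŷ = -8.5 + 2·19 = 29.5; e = 28.7 − 29.5 = -0.8
x=21: ŷ = -8.5 + 2·21 = 33.5; e = 34.3 − 33.5 = 0.8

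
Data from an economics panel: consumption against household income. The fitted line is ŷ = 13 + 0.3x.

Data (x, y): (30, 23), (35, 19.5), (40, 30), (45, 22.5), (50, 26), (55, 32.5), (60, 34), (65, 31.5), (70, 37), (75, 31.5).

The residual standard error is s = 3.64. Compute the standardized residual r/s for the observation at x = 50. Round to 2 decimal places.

-0.55

ŷ = 13 + 0.3·50 = 28
r = 26 − 28 = -2
r/s = -2 / 3.64 = -0.55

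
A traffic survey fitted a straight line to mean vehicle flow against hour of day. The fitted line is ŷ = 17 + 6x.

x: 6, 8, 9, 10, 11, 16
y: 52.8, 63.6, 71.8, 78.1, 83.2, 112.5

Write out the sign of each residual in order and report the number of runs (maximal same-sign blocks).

3 runs

x=6: ŷ = 17 + 6·6 = 53; r = 52.8 − 53 = -0.2
x=8: ŷ = 17 + 6·8 = 65; r = 63.6 − 65 = -1.4
x=9: ŷ = 17 + 6·9 = 71; r = 71.8 − 71 = 0.8
x=10: ŷ = 17 + 6·10 = 77; r = 78.1 − 77 = 1.1
x=11: ŷ = 17 + 6·11 = 83; r = 83.2 − 83 = 0.2
x=16: ŷ = 17 + 6·16 = 113; r = 112.5 − 113 = -0.5
Signs: − − + + + −
Runs: −×2, +×3, −×1 → 3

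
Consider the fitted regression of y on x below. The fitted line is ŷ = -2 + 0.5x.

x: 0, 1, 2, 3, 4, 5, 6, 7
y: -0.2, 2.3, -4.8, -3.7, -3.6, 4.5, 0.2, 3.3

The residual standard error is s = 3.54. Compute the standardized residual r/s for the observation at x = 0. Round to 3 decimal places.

0.508

ŷ = -2 + 0.5·0 = -2
r = -0.2 − (-2) = 1.8
r/s = 1.8 / 3.54 = 0.508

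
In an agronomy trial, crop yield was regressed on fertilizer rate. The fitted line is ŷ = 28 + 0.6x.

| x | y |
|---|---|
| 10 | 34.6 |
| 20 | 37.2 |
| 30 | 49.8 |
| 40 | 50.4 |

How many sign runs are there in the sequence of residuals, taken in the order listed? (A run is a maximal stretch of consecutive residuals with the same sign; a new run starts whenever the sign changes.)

x=10: ŷ = 28 + 0.6·10 = 34; r = 34.6 − 34 = 0.6
x=20: ŷ = 28 + 0.6·20 = 40; r = 37.2 − 40 = -2.8
x=30: ŷ = 28 + 0.6·30 = 46; r = 49.8 − 46 = 3.8
x=40: ŷ = 28 + 0.6·40 = 52; r = 50.4 − 52 = -1.6
Signs: + − + −
Runs: +×1, −×1, +×1, −×1 → 4

4 runs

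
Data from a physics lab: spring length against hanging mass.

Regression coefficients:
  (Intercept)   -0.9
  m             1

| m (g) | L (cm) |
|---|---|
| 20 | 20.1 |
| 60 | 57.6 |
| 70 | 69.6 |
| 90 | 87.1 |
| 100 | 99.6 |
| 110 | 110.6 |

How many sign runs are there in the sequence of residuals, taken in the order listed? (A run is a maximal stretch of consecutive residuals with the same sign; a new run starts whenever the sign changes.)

5 runs

m=20: ŷ = -0.9 + 20 = 19.1; e = 20.1 − 19.1 = 1
m=60: ŷ = -0.9 + 60 = 59.1; e = 57.6 − 59.1 = -1.5
m=70: ŷ = -0.9 + 70 = 69.1; e = 69.6 − 69.1 = 0.5
m=90: ŷ = -0.9 + 90 = 89.1; e = 87.1 − 89.1 = -2
m=100: ŷ = -0.9 + 100 = 99.1; e = 99.6 − 99.1 = 0.5
m=110: ŷ = -0.9 + 110 = 109.1; e = 110.6 − 109.1 = 1.5
Signs: + − + − + +
Runs: +×1, −×1, +×1, −×1, +×2 → 5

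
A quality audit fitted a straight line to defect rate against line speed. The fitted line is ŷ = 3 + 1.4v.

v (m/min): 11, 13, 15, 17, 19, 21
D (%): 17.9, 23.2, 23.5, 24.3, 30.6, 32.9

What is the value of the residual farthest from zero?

v=11: ŷ = 3 + 1.4·11 = 18.4; r = 17.9 − 18.4 = -0.5
v=13: ŷ = 3 + 1.4·13 = 21.2; r = 23.2 − 21.2 = 2
v=15: ŷ = 3 + 1.4·15 = 24; r = 23.5 − 24 = -0.5
v=17: ŷ = 3 + 1.4·17 = 26.8; r = 24.3 − 26.8 = -2.5
v=19: ŷ = 3 + 1.4·19 = 29.6; r = 30.6 − 29.6 = 1
v=21: ŷ = 3 + 1.4·21 = 32.4; r = 32.9 − 32.4 = 0.5
Largest |r| is 2.5 at v = 17, residual -2.5.

r = -2.5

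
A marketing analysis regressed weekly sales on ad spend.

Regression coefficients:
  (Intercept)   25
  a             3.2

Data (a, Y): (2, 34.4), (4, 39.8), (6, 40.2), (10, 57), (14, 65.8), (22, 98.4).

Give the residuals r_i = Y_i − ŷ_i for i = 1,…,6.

3, 2, -4, 0, -4, 3

a=2: ŷ = 25 + 3.2·2 = 31.4; r = 34.4 − 31.4 = 3
a=4: ŷ = 25 + 3.2·4 = 37.8; r = 39.8 − 37.8 = 2
a=6: ŷ = 25 + 3.2·6 = 44.2; r = 40.2 − 44.2 = -4
a=10: ŷ = 25 + 3.2·10 = 57; r = 57 − 57 = 0
a=14: ŷ = 25 + 3.2·14 = 69.8; r = 65.8 − 69.8 = -4
a=22: ŷ = 25 + 3.2·22 = 95.4; r = 98.4 − 95.4 = 3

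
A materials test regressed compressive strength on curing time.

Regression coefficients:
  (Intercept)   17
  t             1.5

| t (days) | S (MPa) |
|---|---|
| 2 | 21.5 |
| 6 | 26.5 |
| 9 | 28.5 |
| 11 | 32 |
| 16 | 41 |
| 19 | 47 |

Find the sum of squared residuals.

SSE = 11

t=2: Ŝ = 17 + 1.5·2 = 20; r = 21.5 − 20 = 1.5
t=6: Ŝ = 17 + 1.5·6 = 26; r = 26.5 − 26 = 0.5
t=9: Ŝ = 17 + 1.5·9 = 30.5; r = 28.5 − 30.5 = -2
t=11: Ŝ = 17 + 1.5·11 = 33.5; r = 32 − 33.5 = -1.5
t=16: Ŝ = 17 + 1.5·16 = 41; r = 41 − 41 = 0
t=19: Ŝ = 17 + 1.5·19 = 45.5; r = 47 − 45.5 = 1.5
SSE = 2.25 + 0.25 + 4 + 2.25 + 0 + 2.25 = 11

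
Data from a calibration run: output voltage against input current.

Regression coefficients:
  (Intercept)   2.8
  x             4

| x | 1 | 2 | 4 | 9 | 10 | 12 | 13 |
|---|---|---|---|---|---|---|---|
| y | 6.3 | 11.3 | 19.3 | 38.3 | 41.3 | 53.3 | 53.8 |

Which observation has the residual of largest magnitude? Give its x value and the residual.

x = 12, r = 2.5

x=1: ŷ = 2.8 + 4·1 = 6.8; r = 6.3 − 6.8 = -0.5
x=2: ŷ = 2.8 + 4·2 = 10.8; r = 11.3 − 10.8 = 0.5
x=4: ŷ = 2.8 + 4·4 = 18.8; r = 19.3 − 18.8 = 0.5
x=9: ŷ = 2.8 + 4·9 = 38.8; r = 38.3 − 38.8 = -0.5
x=10: ŷ = 2.8 + 4·10 = 42.8; r = 41.3 − 42.8 = -1.5
x=12: ŷ = 2.8 + 4·12 = 50.8; r = 53.3 − 50.8 = 2.5
x=13: ŷ = 2.8 + 4·13 = 54.8; r = 53.8 − 54.8 = -1
Largest |r| is 2.5 at x = 12, residual 2.5.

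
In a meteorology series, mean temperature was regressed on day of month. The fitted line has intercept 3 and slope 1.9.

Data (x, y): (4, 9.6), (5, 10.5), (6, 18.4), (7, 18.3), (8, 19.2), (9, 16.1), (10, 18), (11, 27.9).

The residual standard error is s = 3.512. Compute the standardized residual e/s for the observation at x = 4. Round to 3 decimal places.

-0.285

ŷ = 3 + 1.9·4 = 10.6
e = 9.6 − 10.6 = -1
e/s = -1 / 3.512 = -0.285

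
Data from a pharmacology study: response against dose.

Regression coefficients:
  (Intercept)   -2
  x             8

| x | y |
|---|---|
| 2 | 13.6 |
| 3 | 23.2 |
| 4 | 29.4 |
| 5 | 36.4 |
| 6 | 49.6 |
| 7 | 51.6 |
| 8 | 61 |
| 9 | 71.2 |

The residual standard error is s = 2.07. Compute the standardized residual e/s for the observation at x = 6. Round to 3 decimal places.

1.739

ŷ = -2 + 8·6 = 46
e = 49.6 − 46 = 3.6
e/s = 3.6 / 2.07 = 1.739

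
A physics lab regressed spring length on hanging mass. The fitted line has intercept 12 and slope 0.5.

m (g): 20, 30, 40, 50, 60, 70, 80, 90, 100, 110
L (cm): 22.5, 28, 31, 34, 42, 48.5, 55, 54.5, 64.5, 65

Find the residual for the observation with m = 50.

L̂ = 12 + 0.5·50 = 37
e = 34 − 37 = -3

e = -3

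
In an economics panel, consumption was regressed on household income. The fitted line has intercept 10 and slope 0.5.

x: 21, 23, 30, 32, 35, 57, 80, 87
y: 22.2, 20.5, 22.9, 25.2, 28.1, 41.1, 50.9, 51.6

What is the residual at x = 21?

r = 1.7

ŷ = 10 + 0.5·21 = 20.5
r = 22.2 − 20.5 = 1.7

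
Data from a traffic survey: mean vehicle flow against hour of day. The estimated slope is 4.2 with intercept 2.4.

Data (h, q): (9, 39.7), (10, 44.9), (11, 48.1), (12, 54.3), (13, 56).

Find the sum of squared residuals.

SSE = 4

h=9: q̂ = 2.4 + 4.2·9 = 40.2; e = 39.7 − 40.2 = -0.5
h=10: q̂ = 2.4 + 4.2·10 = 44.4; e = 44.9 − 44.4 = 0.5
h=11: q̂ = 2.4 + 4.2·11 = 48.6; e = 48.1 − 48.6 = -0.5
h=12: q̂ = 2.4 + 4.2·12 = 52.8; e = 54.3 − 52.8 = 1.5
h=13: q̂ = 2.4 + 4.2·13 = 57; e = 56 − 57 = -1
SSE = 0.25 + 0.25 + 0.25 + 2.25 + 1 = 4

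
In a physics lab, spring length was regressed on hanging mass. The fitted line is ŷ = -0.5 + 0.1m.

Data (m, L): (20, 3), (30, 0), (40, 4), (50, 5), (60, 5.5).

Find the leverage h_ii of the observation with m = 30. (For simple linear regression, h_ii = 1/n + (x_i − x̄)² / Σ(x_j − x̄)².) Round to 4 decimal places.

h = 0.3000

m̄ = (20 + 30 + 40 + 50 + 60)/5 = 40
Σ(m − m̄)² = 400 + 100 + 0 + 100 + 400 = 1000
h = 1/5 + (-10)²/1000 = 0.2 + 0.1 = 0.3000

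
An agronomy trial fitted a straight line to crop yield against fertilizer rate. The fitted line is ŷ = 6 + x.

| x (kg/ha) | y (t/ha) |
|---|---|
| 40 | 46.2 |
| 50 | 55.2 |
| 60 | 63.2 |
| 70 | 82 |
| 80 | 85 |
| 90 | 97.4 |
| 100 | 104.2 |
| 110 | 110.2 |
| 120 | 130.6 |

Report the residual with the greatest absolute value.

x=40: ŷ = 6 + 40 = 46; r = 46.2 − 46 = 0.2
x=50: ŷ = 6 + 50 = 56; r = 55.2 − 56 = -0.8
x=60: ŷ = 6 + 60 = 66; r = 63.2 − 66 = -2.8
x=70: ŷ = 6 + 70 = 76; r = 82 − 76 = 6
x=80: ŷ = 6 + 80 = 86; r = 85 − 86 = -1
x=90: ŷ = 6 + 90 = 96; r = 97.4 − 96 = 1.4
x=100: ŷ = 6 + 100 = 106; r = 104.2 − 106 = -1.8
x=110: ŷ = 6 + 110 = 116; r = 110.2 − 116 = -5.8
x=120: ŷ = 6 + 120 = 126; r = 130.6 − 126 = 4.6
Largest |r| is 6 at x = 70, residual 6.

r = 6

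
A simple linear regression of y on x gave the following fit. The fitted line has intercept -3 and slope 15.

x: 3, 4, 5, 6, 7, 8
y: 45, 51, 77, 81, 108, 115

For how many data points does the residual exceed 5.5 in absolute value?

3

x=3: ŷ = -3 + 15·3 = 42; e = 45 − 42 = 3
x=4: ŷ = -3 + 15·4 = 57; e = 51 − 57 = -6
x=5: ŷ = -3 + 15·5 = 72; e = 77 − 72 = 5
x=6: ŷ = -3 + 15·6 = 87; e = 81 − 87 = -6
x=7: ŷ = -3 + 15·7 = 102; e = 108 − 102 = 6
x=8: ŷ = -3 + 15·8 = 117; e = 115 − 117 = -2
|e| > 5.5: x=4 (|e|=6), x=6 (|e|=6), x=7 (|e|=6) → 3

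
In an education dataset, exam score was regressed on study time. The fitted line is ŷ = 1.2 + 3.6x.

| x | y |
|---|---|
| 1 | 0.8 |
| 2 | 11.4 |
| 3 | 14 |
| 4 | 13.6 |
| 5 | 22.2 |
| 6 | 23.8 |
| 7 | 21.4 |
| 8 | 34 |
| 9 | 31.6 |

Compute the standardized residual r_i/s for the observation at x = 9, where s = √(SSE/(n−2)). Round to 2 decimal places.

-0.56

x=1: ŷ = 1.2 + 3.6·1 = 4.8; r = 0.8 − 4.8 = -4
x=2: ŷ = 1.2 + 3.6·2 = 8.4; r = 11.4 − 8.4 = 3
x=3: ŷ = 1.2 + 3.6·3 = 12; r = 14 − 12 = 2
x=4: ŷ = 1.2 + 3.6·4 = 15.6; r = 13.6 − 15.6 = -2
x=5: ŷ = 1.2 + 3.6·5 = 19.2; r = 22.2 − 19.2 = 3
x=6: ŷ = 1.2 + 3.6·6 = 22.8; r = 23.8 − 22.8 = 1
x=7: ŷ = 1.2 + 3.6·7 = 26.4; r = 21.4 − 26.4 = -5
x=8: ŷ = 1.2 + 3.6·8 = 30; r = 34 − 30 = 4
x=9: ŷ = 1.2 + 3.6·9 = 33.6; r = 31.6 − 33.6 = -2
SSE = 16 + 9 + 4 + 4 + 9 + 1 + 25 + 16 + 4 = 88
s = √(88/7) = 3.54562
r/s = -2 / 3.54562 = -0.56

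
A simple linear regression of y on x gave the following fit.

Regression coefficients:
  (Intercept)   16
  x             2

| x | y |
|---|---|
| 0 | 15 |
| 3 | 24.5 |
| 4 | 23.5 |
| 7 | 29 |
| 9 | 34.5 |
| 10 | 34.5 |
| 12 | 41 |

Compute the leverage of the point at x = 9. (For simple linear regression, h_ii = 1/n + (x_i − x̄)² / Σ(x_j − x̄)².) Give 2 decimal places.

h = 0.20

x̄ = (0 + 3 + 4 + 7 + 9 + 10 + 12)/7 = 6.42857
Σ(x − x̄)² = 41.3265 + 11.7551 + 5.89796 + 0.326531 + 6.61224 + 12.7551 + 31.0408 = 109.714
h = 1/7 + (2.57143)²/109.714 = 0.142857 + 0.0602679 = 0.20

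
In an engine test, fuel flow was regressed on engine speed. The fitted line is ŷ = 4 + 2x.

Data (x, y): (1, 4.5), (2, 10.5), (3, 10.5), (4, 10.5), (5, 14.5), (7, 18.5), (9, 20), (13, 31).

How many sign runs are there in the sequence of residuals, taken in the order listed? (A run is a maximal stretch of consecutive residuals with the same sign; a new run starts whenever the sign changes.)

6 runs

x=1: ŷ = 4 + 2·1 = 6; e = 4.5 − 6 = -1.5
x=2: ŷ = 4 + 2·2 = 8; e = 10.5 − 8 = 2.5
x=3: ŷ = 4 + 2·3 = 10; e = 10.5 − 10 = 0.5
x=4: ŷ = 4 + 2·4 = 12; e = 10.5 − 12 = -1.5
x=5: ŷ = 4 + 2·5 = 14; e = 14.5 − 14 = 0.5
x=7: ŷ = 4 + 2·7 = 18; e = 18.5 − 18 = 0.5
x=9: ŷ = 4 + 2·9 = 22; e = 20 − 22 = -2
x=13: ŷ = 4 + 2·13 = 30; e = 31 − 30 = 1
Signs: − + + − + + − +
Runs: −×1, +×2, −×1, +×2, −×1, +×1 → 6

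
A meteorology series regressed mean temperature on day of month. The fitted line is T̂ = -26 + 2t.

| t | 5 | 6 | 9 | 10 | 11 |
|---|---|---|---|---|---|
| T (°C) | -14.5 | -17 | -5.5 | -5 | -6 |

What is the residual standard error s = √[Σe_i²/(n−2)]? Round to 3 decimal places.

s = 2.739

t=5: T̂ = -26 + 2·5 = -16; e = -14.5 − (-16) = 1.5
t=6: T̂ = -26 + 2·6 = -14; e = -17 − (-14) = -3
t=9: T̂ = -26 + 2·9 = -8; e = -5.5 − (-8) = 2.5
t=10: T̂ = -26 + 2·10 = -6; e = -5 − (-6) = 1
t=11: T̂ = -26 + 2·11 = -4; e = -6 − (-4) = -2
SSE = 2.25 + 9 + 6.25 + 1 + 4 = 22.5
s = √(22.5/3) = √7.5 ≈ 2.739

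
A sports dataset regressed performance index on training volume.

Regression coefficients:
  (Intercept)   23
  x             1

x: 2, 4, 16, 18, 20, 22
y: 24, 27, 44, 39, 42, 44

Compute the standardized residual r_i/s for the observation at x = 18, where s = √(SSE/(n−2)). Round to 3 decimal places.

x=2: ŷ = 23 + 2 = 25; r = 24 − 25 = -1
x=4: ŷ = 23 + 4 = 27; r = 27 − 27 = 0
x=16: ŷ = 23 + 16 = 39; r = 44 − 39 = 5
x=18: ŷ = 23 + 18 = 41; r = 39 − 41 = -2
x=20: ŷ = 23 + 20 = 43; r = 42 − 43 = -1
x=22: ŷ = 23 + 22 = 45; r = 44 − 45 = -1
SSE = 1 + 0 + 25 + 4 + 1 + 1 = 32
s = √(32/4) = 2.82843
r/s = -2 / 2.82843 = -0.707

-0.707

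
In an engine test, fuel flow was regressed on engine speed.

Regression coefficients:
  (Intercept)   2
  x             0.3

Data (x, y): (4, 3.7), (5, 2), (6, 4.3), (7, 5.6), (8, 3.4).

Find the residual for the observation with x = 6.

ŷ = 2 + 0.3·6 = 3.8
e = 4.3 − 3.8 = 0.5

e = 0.5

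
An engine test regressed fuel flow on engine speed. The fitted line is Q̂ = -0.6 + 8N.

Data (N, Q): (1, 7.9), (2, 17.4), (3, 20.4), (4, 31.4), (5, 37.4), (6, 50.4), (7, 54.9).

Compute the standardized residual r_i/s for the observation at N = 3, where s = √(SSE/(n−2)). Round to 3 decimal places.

N=1: Q̂ = -0.6 + 8·1 = 7.4; r = 7.9 − 7.4 = 0.5
N=2: Q̂ = -0.6 + 8·2 = 15.4; r = 17.4 − 15.4 = 2
N=3: Q̂ = -0.6 + 8·3 = 23.4; r = 20.4 − 23.4 = -3
N=4: Q̂ = -0.6 + 8·4 = 31.4; r = 31.4 − 31.4 = 0
N=5: Q̂ = -0.6 + 8·5 = 39.4; r = 37.4 − 39.4 = -2
N=6: Q̂ = -0.6 + 8·6 = 47.4; r = 50.4 − 47.4 = 3
N=7: Q̂ = -0.6 + 8·7 = 55.4; r = 54.9 − 55.4 = -0.5
SSE = 0.25 + 4 + 9 + 0 + 4 + 9 + 0.25 = 26.5
s = √(26.5/5) = 2.30217
r/s = -3 / 2.30217 = -1.303

-1.303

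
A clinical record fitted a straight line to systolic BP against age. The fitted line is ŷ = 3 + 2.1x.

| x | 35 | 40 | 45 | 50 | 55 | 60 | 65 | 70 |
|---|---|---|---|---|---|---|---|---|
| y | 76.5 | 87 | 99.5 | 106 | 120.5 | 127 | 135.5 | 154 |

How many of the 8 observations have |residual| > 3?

x=35: ŷ = 3 + 2.1·35 = 76.5; r = 76.5 − 76.5 = 0
x=40: ŷ = 3 + 2.1·40 = 87; r = 87 − 87 = 0
x=45: ŷ = 3 + 2.1·45 = 97.5; r = 99.5 − 97.5 = 2
x=50: ŷ = 3 + 2.1·50 = 108; r = 106 − 108 = -2
x=55: ŷ = 3 + 2.1·55 = 118.5; r = 120.5 − 118.5 = 2
x=60: ŷ = 3 + 2.1·60 = 129; r = 127 − 129 = -2
x=65: ŷ = 3 + 2.1·65 = 139.5; r = 135.5 − 139.5 = -4
x=70: ŷ = 3 + 2.1·70 = 150; r = 154 − 150 = 4
|r| > 3: x=65 (|r|=4), x=70 (|r|=4) → 2

2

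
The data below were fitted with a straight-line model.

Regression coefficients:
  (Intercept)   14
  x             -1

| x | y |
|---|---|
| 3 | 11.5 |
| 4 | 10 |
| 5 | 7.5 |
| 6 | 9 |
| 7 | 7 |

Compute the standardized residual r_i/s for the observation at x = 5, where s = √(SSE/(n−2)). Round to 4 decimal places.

x=3: ŷ = 14 − 3 = 11; r = 11.5 − 11 = 0.5
x=4: ŷ = 14 − 4 = 10; r = 10 − 10 = 0
x=5: ŷ = 14 − 5 = 9; r = 7.5 − 9 = -1.5
x=6: ŷ = 14 − 6 = 8; r = 9 − 8 = 1
x=7: ŷ = 14 − 7 = 7; r = 7 − 7 = 0
SSE = 0.25 + 0 + 2.25 + 1 + 0 = 3.5
s = √(3.5/3) = 1.08012
r/s = -1.5 / 1.08012 = -1.3887

-1.3887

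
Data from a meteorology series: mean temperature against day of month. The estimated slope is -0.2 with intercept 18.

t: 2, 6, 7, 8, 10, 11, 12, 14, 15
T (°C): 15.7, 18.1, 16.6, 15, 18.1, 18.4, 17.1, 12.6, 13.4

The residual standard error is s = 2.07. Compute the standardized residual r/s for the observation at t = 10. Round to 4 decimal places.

1.0145

ŷ = 18 − 0.2·10 = 16
r = 18.1 − 16 = 2.1
r/s = 2.1 / 2.07 = 1.0145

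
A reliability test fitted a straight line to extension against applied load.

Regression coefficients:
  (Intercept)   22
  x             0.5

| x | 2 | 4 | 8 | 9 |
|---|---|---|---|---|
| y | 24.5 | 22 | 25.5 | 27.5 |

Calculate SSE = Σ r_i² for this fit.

x=2: ŷ = 22 + 0.5·2 = 23; r = 24.5 − 23 = 1.5
x=4: ŷ = 22 + 0.5·4 = 24; r = 22 − 24 = -2
x=8: ŷ = 22 + 0.5·8 = 26; r = 25.5 − 26 = -0.5
x=9: ŷ = 22 + 0.5·9 = 26.5; r = 27.5 − 26.5 = 1
SSE = 2.25 + 4 + 0.25 + 1 = 7.5

SSE = 7.5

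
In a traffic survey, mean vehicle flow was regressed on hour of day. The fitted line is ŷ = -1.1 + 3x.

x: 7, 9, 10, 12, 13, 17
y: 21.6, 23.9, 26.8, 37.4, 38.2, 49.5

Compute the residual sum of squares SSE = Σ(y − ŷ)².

x=7: ŷ = -1.1 + 3·7 = 19.9; e = 21.6 − 19.9 = 1.7
x=9: ŷ = -1.1 + 3·9 = 25.9; e = 23.9 − 25.9 = -2
x=10: ŷ = -1.1 + 3·10 = 28.9; e = 26.8 − 28.9 = -2.1
x=12: ŷ = -1.1 + 3·12 = 34.9; e = 37.4 − 34.9 = 2.5
x=13: ŷ = -1.1 + 3·13 = 37.9; e = 38.2 − 37.9 = 0.3
x=17: ŷ = -1.1 + 3·17 = 49.9; e = 49.5 − 49.9 = -0.4
SSE = 2.89 + 4 + 4.41 + 6.25 + 0.09 + 0.16 = 17.8

SSE = 17.8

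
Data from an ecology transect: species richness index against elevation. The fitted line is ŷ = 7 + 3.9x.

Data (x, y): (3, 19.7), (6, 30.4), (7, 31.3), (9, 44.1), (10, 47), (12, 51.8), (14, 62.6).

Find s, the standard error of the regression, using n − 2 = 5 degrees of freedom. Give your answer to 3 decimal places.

x=3: ŷ = 7 + 3.9·3 = 18.7; r = 19.7 − 18.7 = 1
x=6: ŷ = 7 + 3.9·6 = 30.4; r = 30.4 − 30.4 = 0
x=7: ŷ = 7 + 3.9·7 = 34.3; r = 31.3 − 34.3 = -3
x=9: ŷ = 7 + 3.9·9 = 42.1; r = 44.1 − 42.1 = 2
x=10: ŷ = 7 + 3.9·10 = 46; r = 47 − 46 = 1
x=12: ŷ = 7 + 3.9·12 = 53.8; r = 51.8 − 53.8 = -2
x=14: ŷ = 7 + 3.9·14 = 61.6; r = 62.6 − 61.6 = 1
SSE = 1 + 0 + 9 + 4 + 1 + 4 + 1 = 20
s = √(20/5) = √4 ≈ 2.000

s = 2.000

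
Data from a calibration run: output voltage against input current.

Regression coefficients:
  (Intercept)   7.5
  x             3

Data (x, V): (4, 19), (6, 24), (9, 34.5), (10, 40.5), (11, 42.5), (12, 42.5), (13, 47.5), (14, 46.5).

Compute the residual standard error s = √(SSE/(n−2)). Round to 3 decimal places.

s = 2.102

x=4: ŷ = 7.5 + 3·4 = 19.5; r = 19 − 19.5 = -0.5
x=6: ŷ = 7.5 + 3·6 = 25.5; r = 24 − 25.5 = -1.5
x=9: ŷ = 7.5 + 3·9 = 34.5; r = 34.5 − 34.5 = 0
x=10: ŷ = 7.5 + 3·10 = 37.5; r = 40.5 − 37.5 = 3
x=11: ŷ = 7.5 + 3·11 = 40.5; r = 42.5 − 40.5 = 2
x=12: ŷ = 7.5 + 3·12 = 43.5; r = 42.5 − 43.5 = -1
x=13: ŷ = 7.5 + 3·13 = 46.5; r = 47.5 − 46.5 = 1
x=14: ŷ = 7.5 + 3·14 = 49.5; r = 46.5 − 49.5 = -3
SSE = 0.25 + 2.25 + 0 + 9 + 4 + 1 + 1 + 9 = 26.5
s = √(26.5/6) = √4.41667 ≈ 2.102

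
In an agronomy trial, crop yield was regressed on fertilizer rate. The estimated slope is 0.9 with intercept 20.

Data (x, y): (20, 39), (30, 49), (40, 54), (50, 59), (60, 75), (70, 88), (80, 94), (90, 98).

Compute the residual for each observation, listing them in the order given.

x=20: ŷ = 20 + 0.9·20 = 38; e = 39 − 38 = 1
x=30: ŷ = 20 + 0.9·30 = 47; e = 49 − 47 = 2
x=40: ŷ = 20 + 0.9·40 = 56; e = 54 − 56 = -2
x=50: ŷ = 20 + 0.9·50 = 65; e = 59 − 65 = -6
x=60: ŷ = 20 + 0.9·60 = 74; e = 75 − 74 = 1
x=70: ŷ = 20 + 0.9·70 = 83; e = 88 − 83 = 5
x=80: ŷ = 20 + 0.9·80 = 92; e = 94 − 92 = 2
x=90: ŷ = 20 + 0.9·90 = 101; e = 98 − 101 = -3

1, 2, -2, -6, 1, 5, 2, -3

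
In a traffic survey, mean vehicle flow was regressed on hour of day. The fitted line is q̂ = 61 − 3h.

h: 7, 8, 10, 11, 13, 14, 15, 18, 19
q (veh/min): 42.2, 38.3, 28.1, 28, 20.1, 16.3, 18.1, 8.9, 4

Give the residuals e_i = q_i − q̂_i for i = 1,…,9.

h=7: q̂ = 61 − 3·7 = 40; e = 42.2 − 40 = 2.2
h=8: q̂ = 61 − 3·8 = 37; e = 38.3 − 37 = 1.3
h=10: q̂ = 61 − 3·10 = 31; e = 28.1 − 31 = -2.9
h=11: q̂ = 61 − 3·11 = 28; e = 28 − 28 = 0
h=13: q̂ = 61 − 3·13 = 22; e = 20.1 − 22 = -1.9
h=14: q̂ = 61 − 3·14 = 19; e = 16.3 − 19 = -2.7
h=15: q̂ = 61 − 3·15 = 16; e = 18.1 − 16 = 2.1
h=18: q̂ = 61 − 3·18 = 7; e = 8.9 − 7 = 1.9
h=19: q̂ = 61 − 3·19 = 4; e = 4 − 4 = 0

2.2, 1.3, -2.9, 0, -1.9, -2.7, 2.1, 1.9, 0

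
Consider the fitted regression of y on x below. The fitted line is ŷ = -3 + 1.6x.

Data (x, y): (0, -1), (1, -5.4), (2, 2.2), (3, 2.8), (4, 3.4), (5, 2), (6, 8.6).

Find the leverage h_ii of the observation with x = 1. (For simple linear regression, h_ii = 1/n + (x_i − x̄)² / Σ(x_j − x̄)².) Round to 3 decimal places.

x̄ = (0 + 1 + 2 + 3 + 4 + 5 + 6)/7 = 3
Σ(x − x̄)² = 9 + 4 + 1 + 0 + 1 + 4 + 9 = 28
h = 1/7 + (-2)²/28 = 0.142857 + 0.142857 = 0.286

h = 0.286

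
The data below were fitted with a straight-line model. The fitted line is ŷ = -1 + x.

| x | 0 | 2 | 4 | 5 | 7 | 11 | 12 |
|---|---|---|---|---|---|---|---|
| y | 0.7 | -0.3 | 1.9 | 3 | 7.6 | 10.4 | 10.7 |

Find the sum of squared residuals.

SSE = 9.6

x=0: ŷ = -1 + 0 = -1; e = 0.7 − (-1) = 1.7
x=2: ŷ = -1 + 2 = 1; e = -0.3 − 1 = -1.3
x=4: ŷ = -1 + 4 = 3; e = 1.9 − 3 = -1.1
x=5: ŷ = -1 + 5 = 4; e = 3 − 4 = -1
x=7: ŷ = -1 + 7 = 6; e = 7.6 − 6 = 1.6
x=11: ŷ = -1 + 11 = 10; e = 10.4 − 10 = 0.4
x=12: ŷ = -1 + 12 = 11; e = 10.7 − 11 = -0.3
SSE = 2.89 + 1.69 + 1.21 + 1 + 2.56 + 0.16 + 0.09 = 9.6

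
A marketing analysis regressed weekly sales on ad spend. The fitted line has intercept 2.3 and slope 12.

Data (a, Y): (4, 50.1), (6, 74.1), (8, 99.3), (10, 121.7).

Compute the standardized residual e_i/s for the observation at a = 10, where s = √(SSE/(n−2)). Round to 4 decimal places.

-0.7071

a=4: Ŷ = 2.3 + 12·4 = 50.3; e = 50.1 − 50.3 = -0.2
a=6: Ŷ = 2.3 + 12·6 = 74.3; e = 74.1 − 74.3 = -0.2
a=8: Ŷ = 2.3 + 12·8 = 98.3; e = 99.3 − 98.3 = 1
a=10: Ŷ = 2.3 + 12·10 = 122.3; e = 121.7 − 122.3 = -0.6
SSE = 0.04 + 0.04 + 1 + 0.36 = 1.44
s = √(1.44/2) = 0.848528
e/s = -0.6 / 0.848528 = -0.7071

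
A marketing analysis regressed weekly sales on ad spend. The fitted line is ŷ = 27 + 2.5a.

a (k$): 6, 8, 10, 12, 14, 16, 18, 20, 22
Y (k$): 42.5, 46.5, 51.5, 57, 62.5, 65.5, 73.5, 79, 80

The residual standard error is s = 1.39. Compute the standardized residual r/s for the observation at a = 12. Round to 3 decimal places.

0.000

ŷ = 27 + 2.5·12 = 57
r = 57 − 57 = 0
r/s = 0 / 1.39 = 0.000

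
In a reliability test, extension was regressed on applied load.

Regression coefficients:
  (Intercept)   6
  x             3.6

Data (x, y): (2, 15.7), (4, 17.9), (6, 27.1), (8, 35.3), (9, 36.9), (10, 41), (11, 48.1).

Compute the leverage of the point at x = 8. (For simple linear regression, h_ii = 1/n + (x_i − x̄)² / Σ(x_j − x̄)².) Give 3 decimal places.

h = 0.154

x̄ = (2 + 4 + 6 + 8 + 9 + 10 + 11)/7 = 7.14286
Σ(x − x̄)² = 26.449 + 9.87755 + 1.30612 + 0.734694 + 3.44898 + 8.16327 + 14.8776 = 64.8571
h = 1/7 + (0.857143)²/64.8571 = 0.142857 + 0.0113279 = 0.154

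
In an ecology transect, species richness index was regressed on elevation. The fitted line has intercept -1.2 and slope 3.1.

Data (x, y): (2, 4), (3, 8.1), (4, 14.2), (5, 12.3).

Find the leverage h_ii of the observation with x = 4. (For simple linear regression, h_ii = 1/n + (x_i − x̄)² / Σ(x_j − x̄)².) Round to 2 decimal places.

x̄ = (2 + 3 + 4 + 5)/4 = 3.5
Σ(x − x̄)² = 2.25 + 0.25 + 0.25 + 2.25 = 5
h = 1/4 + (0.5)²/5 = 0.25 + 0.05 = 0.30

h = 0.30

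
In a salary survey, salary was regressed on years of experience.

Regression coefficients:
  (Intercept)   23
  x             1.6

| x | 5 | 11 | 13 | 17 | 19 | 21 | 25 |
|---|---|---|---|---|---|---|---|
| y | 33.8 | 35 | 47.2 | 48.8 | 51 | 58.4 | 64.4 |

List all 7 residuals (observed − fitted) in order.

x=5: ŷ = 23 + 1.6·5 = 31; e = 33.8 − 31 = 2.8
x=11: ŷ = 23 + 1.6·11 = 40.6; e = 35 − 40.6 = -5.6
x=13: ŷ = 23 + 1.6·13 = 43.8; e = 47.2 − 43.8 = 3.4
x=17: ŷ = 23 + 1.6·17 = 50.2; e = 48.8 − 50.2 = -1.4
x=19: ŷ = 23 + 1.6·19 = 53.4; e = 51 − 53.4 = -2.4
x=21: ŷ = 23 + 1.6·21 = 56.6; e = 58.4 − 56.6 = 1.8
x=25: ŷ = 23 + 1.6·25 = 63; e = 64.4 − 63 = 1.4

2.8, -5.6, 3.4, -1.4, -2.4, 1.8, 1.4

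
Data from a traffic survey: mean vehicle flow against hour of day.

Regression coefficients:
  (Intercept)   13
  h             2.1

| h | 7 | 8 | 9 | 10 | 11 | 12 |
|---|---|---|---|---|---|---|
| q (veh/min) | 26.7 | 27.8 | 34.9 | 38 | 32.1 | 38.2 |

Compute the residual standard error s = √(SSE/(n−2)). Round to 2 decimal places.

h=7: q̂ = 13 + 2.1·7 = 27.7; r = 26.7 − 27.7 = -1
h=8: q̂ = 13 + 2.1·8 = 29.8; r = 27.8 − 29.8 = -2
h=9: q̂ = 13 + 2.1·9 = 31.9; r = 34.9 − 31.9 = 3
h=10: q̂ = 13 + 2.1·10 = 34; r = 38 − 34 = 4
h=11: q̂ = 13 + 2.1·11 = 36.1; r = 32.1 − 36.1 = -4
h=12: q̂ = 13 + 2.1·12 = 38.2; r = 38.2 − 38.2 = 0
SSE = 1 + 4 + 9 + 16 + 16 + 0 = 46
s = √(46/4) = √11.5 ≈ 3.39

s = 3.39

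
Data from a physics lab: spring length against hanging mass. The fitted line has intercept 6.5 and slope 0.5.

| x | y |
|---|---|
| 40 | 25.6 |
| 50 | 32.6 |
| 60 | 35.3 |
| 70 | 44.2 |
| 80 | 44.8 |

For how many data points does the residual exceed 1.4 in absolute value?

x=40: ŷ = 6.5 + 0.5·40 = 26.5; e = 25.6 − 26.5 = -0.9
x=50: ŷ = 6.5 + 0.5·50 = 31.5; e = 32.6 − 31.5 = 1.1
x=60: ŷ = 6.5 + 0.5·60 = 36.5; e = 35.3 − 36.5 = -1.2
x=70: ŷ = 6.5 + 0.5·70 = 41.5; e = 44.2 − 41.5 = 2.7
x=80: ŷ = 6.5 + 0.5·80 = 46.5; e = 44.8 − 46.5 = -1.7
|e| > 1.4: x=70 (|e|=2.7), x=80 (|e|=1.7) → 2

2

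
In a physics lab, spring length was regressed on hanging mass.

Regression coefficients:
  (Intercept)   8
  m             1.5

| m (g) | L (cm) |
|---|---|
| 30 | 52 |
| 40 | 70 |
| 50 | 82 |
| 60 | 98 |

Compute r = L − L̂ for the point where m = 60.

r = 0

L̂ = 8 + 1.5·60 = 98
r = 98 − 98 = 0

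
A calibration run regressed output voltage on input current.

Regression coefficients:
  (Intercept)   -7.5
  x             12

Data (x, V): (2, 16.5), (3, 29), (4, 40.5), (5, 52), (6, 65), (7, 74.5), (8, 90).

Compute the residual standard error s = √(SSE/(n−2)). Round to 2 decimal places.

x=2: V̂ = -7.5 + 12·2 = 16.5; e = 16.5 − 16.5 = 0
x=3: V̂ = -7.5 + 12·3 = 28.5; e = 29 − 28.5 = 0.5
x=4: V̂ = -7.5 + 12·4 = 40.5; e = 40.5 − 40.5 = 0
x=5: V̂ = -7.5 + 12·5 = 52.5; e = 52 − 52.5 = -0.5
x=6: V̂ = -7.5 + 12·6 = 64.5; e = 65 − 64.5 = 0.5
x=7: V̂ = -7.5 + 12·7 = 76.5; e = 74.5 − 76.5 = -2
x=8: V̂ = -7.5 + 12·8 = 88.5; e = 90 − 88.5 = 1.5
SSE = 0 + 0.25 + 0 + 0.25 + 0.25 + 4 + 2.25 = 7
s = √(7/5) = √1.4 ≈ 1.18

s = 1.18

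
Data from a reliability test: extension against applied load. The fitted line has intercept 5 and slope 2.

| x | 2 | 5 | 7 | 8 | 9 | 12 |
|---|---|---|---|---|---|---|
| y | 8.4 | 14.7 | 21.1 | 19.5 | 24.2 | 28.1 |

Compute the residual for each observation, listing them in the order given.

x=2: ŷ = 5 + 2·2 = 9; e = 8.4 − 9 = -0.6
x=5: ŷ = 5 + 2·5 = 15; e = 14.7 − 15 = -0.3
x=7: ŷ = 5 + 2·7 = 19; e = 21.1 − 19 = 2.1
x=8: ŷ = 5 + 2·8 = 21; e = 19.5 − 21 = -1.5
x=9: ŷ = 5 + 2·9 = 23; e = 24.2 − 23 = 1.2
x=12: ŷ = 5 + 2·12 = 29; e = 28.1 − 29 = -0.9

-0.6, -0.3, 2.1, -1.5, 1.2, -0.9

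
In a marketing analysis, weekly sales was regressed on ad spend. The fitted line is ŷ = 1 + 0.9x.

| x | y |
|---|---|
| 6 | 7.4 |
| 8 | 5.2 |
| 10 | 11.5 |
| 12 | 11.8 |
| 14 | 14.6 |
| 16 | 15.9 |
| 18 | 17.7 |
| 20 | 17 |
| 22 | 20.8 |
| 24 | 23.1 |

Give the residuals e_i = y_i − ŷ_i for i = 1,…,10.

1, -3, 1.5, 0, 1, 0.5, 0.5, -2, 0, 0.5

x=6: ŷ = 1 + 0.9·6 = 6.4; e = 7.4 − 6.4 = 1
x=8: ŷ = 1 + 0.9·8 = 8.2; e = 5.2 − 8.2 = -3
x=10: ŷ = 1 + 0.9·10 = 10; e = 11.5 − 10 = 1.5
x=12: ŷ = 1 + 0.9·12 = 11.8; e = 11.8 − 11.8 = 0
x=14: ŷ = 1 + 0.9·14 = 13.6; e = 14.6 − 13.6 = 1
x=16: ŷ = 1 + 0.9·16 = 15.4; e = 15.9 − 15.4 = 0.5
x=18: ŷ = 1 + 0.9·18 = 17.2; e = 17.7 − 17.2 = 0.5
x=20: ŷ = 1 + 0.9·20 = 19; e = 17 − 19 = -2
x=22: ŷ = 1 + 0.9·22 = 20.8; e = 20.8 − 20.8 = 0
x=24: ŷ = 1 + 0.9·24 = 22.6; e = 23.1 − 22.6 = 0.5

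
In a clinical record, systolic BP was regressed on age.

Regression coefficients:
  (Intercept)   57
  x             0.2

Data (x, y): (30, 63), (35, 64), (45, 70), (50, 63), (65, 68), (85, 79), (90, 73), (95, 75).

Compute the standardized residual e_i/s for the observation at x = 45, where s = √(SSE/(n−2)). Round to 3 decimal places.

1.206

x=30: ŷ = 57 + 0.2·30 = 63; e = 63 − 63 = 0
x=35: ŷ = 57 + 0.2·35 = 64; e = 64 − 64 = 0
x=45: ŷ = 57 + 0.2·45 = 66; e = 70 − 66 = 4
x=50: ŷ = 57 + 0.2·50 = 67; e = 63 − 67 = -4
x=65: ŷ = 57 + 0.2·65 = 70; e = 68 − 70 = -2
x=85: ŷ = 57 + 0.2·85 = 74; e = 79 − 74 = 5
x=90: ŷ = 57 + 0.2·90 = 75; e = 73 − 75 = -2
x=95: ŷ = 57 + 0.2·95 = 76; e = 75 − 76 = -1
SSE = 0 + 0 + 16 + 16 + 4 + 25 + 4 + 1 = 66
s = √(66/6) = 3.31662
e/s = 4 / 3.31662 = 1.206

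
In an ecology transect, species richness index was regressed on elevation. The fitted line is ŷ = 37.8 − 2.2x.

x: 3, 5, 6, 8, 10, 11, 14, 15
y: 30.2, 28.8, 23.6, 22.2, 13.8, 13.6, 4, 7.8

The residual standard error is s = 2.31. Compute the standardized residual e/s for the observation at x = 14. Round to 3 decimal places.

ŷ = 37.8 − 2.2·14 = 7
e = 4 − 7 = -3
e/s = -3 / 2.31 = -1.299

-1.299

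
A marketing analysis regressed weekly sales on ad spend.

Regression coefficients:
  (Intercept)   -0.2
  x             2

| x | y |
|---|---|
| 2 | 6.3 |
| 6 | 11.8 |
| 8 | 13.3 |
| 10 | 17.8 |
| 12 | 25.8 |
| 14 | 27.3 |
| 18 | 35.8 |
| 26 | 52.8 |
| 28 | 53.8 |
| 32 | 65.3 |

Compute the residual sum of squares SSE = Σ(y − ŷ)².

x=2: ŷ = -0.2 + 2·2 = 3.8; e = 6.3 − 3.8 = 2.5
x=6: ŷ = -0.2 + 2·6 = 11.8; e = 11.8 − 11.8 = 0
x=8: ŷ = -0.2 + 2·8 = 15.8; e = 13.3 − 15.8 = -2.5
x=10: ŷ = -0.2 + 2·10 = 19.8; e = 17.8 − 19.8 = -2
x=12: ŷ = -0.2 + 2·12 = 23.8; e = 25.8 − 23.8 = 2
x=14: ŷ = -0.2 + 2·14 = 27.8; e = 27.3 − 27.8 = -0.5
x=18: ŷ = -0.2 + 2·18 = 35.8; e = 35.8 − 35.8 = 0
x=26: ŷ = -0.2 + 2·26 = 51.8; e = 52.8 − 51.8 = 1
x=28: ŷ = -0.2 + 2·28 = 55.8; e = 53.8 − 55.8 = -2
x=32: ŷ = -0.2 + 2·32 = 63.8; e = 65.3 − 63.8 = 1.5
SSE = 6.25 + 0 + 6.25 + 4 + 4 + 0.25 + 0 + 1 + 4 + 2.25 = 28

SSE = 28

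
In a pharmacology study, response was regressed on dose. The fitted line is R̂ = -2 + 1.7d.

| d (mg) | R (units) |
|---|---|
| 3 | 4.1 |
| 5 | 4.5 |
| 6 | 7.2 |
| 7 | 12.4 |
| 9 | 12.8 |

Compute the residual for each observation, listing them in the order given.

d=3: R̂ = -2 + 1.7·3 = 3.1; e = 4.1 − 3.1 = 1
d=5: R̂ = -2 + 1.7·5 = 6.5; e = 4.5 − 6.5 = -2
d=6: R̂ = -2 + 1.7·6 = 8.2; e = 7.2 − 8.2 = -1
d=7: R̂ = -2 + 1.7·7 = 9.9; e = 12.4 − 9.9 = 2.5
d=9: R̂ = -2 + 1.7·9 = 13.3; e = 12.8 − 13.3 = -0.5

1, -2, -1, 2.5, -0.5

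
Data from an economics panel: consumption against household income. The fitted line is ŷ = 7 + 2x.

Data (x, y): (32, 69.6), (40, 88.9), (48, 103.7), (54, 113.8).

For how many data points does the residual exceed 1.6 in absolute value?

1

x=32: ŷ = 7 + 2·32 = 71; r = 69.6 − 71 = -1.4
x=40: ŷ = 7 + 2·40 = 87; r = 88.9 − 87 = 1.9
x=48: ŷ = 7 + 2·48 = 103; r = 103.7 − 103 = 0.7
x=54: ŷ = 7 + 2·54 = 115; r = 113.8 − 115 = -1.2
|r| > 1.6: x=40 (|r|=1.9) → 1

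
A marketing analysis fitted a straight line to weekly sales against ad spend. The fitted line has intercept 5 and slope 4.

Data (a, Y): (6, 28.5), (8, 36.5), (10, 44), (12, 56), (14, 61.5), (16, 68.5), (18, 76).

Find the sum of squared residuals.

a=6: ŷ = 5 + 4·6 = 29; r = 28.5 − 29 = -0.5
a=8: ŷ = 5 + 4·8 = 37; r = 36.5 − 37 = -0.5
a=10: ŷ = 5 + 4·10 = 45; r = 44 − 45 = -1
a=12: ŷ = 5 + 4·12 = 53; r = 56 − 53 = 3
a=14: ŷ = 5 + 4·14 = 61; r = 61.5 − 61 = 0.5
a=16: ŷ = 5 + 4·16 = 69; r = 68.5 − 69 = -0.5
a=18: ŷ = 5 + 4·18 = 77; r = 76 − 77 = -1
SSE = 0.25 + 0.25 + 1 + 9 + 0.25 + 0.25 + 1 = 12

SSE = 12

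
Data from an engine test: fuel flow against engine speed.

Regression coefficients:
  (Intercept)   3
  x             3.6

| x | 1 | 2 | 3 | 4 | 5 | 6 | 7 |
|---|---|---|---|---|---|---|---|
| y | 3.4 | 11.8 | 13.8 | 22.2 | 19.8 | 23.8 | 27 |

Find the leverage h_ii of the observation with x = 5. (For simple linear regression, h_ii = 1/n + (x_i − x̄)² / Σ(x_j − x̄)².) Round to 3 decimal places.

x̄ = (1 + 2 + 3 + 4 + 5 + 6 + 7)/7 = 4
Σ(x − x̄)² = 9 + 4 + 1 + 0 + 1 + 4 + 9 = 28
h = 1/7 + (1)²/28 = 0.142857 + 0.0357143 = 0.179

h = 0.179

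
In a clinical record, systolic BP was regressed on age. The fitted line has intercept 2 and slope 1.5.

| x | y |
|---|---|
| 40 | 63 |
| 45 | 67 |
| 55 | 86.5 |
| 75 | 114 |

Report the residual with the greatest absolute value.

x=40: ŷ = 2 + 1.5·40 = 62; r = 63 − 62 = 1
x=45: ŷ = 2 + 1.5·45 = 69.5; r = 67 − 69.5 = -2.5
x=55: ŷ = 2 + 1.5·55 = 84.5; r = 86.5 − 84.5 = 2
x=75: ŷ = 2 + 1.5·75 = 114.5; r = 114 − 114.5 = -0.5
Largest |r| is 2.5 at x = 45, residual -2.5.

r = -2.5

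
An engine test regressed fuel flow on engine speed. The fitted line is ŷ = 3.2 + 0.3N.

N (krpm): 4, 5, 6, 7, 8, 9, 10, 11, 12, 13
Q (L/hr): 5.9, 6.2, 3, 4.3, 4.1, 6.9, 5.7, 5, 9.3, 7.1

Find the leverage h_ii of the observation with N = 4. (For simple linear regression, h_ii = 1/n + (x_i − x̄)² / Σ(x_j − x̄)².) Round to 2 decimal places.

h = 0.35

N̄ = (4 + 5 + 6 + 7 + 8 + 9 + 10 + 11 + 12 + 13)/10 = 8.5
Σ(N − N̄)² = 20.25 + 12.25 + 6.25 + 2.25 + 0.25 + 0.25 + 2.25 + 6.25 + 12.25 + 20.25 = 82.5
h = 1/10 + (-4.5)²/82.5 = 0.1 + 0.245455 = 0.35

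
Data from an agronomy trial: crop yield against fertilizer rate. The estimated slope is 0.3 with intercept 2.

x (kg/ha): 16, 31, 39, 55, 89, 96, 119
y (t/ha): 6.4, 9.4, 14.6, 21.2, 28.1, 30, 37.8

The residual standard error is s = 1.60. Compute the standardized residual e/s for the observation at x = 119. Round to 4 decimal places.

0.0625

ŷ = 2 + 0.3·119 = 37.7
e = 37.8 − 37.7 = 0.1
e/s = 0.1 / 1.60 = 0.0625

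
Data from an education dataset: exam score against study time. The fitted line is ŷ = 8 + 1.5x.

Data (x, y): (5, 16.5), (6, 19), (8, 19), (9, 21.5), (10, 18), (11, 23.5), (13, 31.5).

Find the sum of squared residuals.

x=5: ŷ = 8 + 1.5·5 = 15.5; r = 16.5 − 15.5 = 1
x=6: ŷ = 8 + 1.5·6 = 17; r = 19 − 17 = 2
x=8: ŷ = 8 + 1.5·8 = 20; r = 19 − 20 = -1
x=9: ŷ = 8 + 1.5·9 = 21.5; r = 21.5 − 21.5 = 0
x=10: ŷ = 8 + 1.5·10 = 23; r = 18 − 23 = -5
x=11: ŷ = 8 + 1.5·11 = 24.5; r = 23.5 − 24.5 = -1
x=13: ŷ = 8 + 1.5·13 = 27.5; r = 31.5 − 27.5 = 4
SSE = 1 + 4 + 1 + 0 + 25 + 1 + 16 = 48

SSE = 48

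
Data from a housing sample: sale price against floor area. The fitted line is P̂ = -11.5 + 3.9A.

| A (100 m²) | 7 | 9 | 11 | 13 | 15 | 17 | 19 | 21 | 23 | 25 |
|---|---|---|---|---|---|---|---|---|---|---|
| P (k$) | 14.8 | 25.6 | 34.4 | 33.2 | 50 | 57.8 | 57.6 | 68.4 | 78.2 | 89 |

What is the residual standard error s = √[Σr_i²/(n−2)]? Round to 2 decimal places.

A=7: P̂ = -11.5 + 3.9·7 = 15.8; r = 14.8 − 15.8 = -1
A=9: P̂ = -11.5 + 3.9·9 = 23.6; r = 25.6 − 23.6 = 2
A=11: P̂ = -11.5 + 3.9·11 = 31.4; r = 34.4 − 31.4 = 3
A=13: P̂ = -11.5 + 3.9·13 = 39.2; r = 33.2 − 39.2 = -6
A=15: P̂ = -11.5 + 3.9·15 = 47; r = 50 − 47 = 3
A=17: P̂ = -11.5 + 3.9·17 = 54.8; r = 57.8 − 54.8 = 3
A=19: P̂ = -11.5 + 3.9·19 = 62.6; r = 57.6 − 62.6 = -5
A=21: P̂ = -11.5 + 3.9·21 = 70.4; r = 68.4 − 70.4 = -2
A=23: P̂ = -11.5 + 3.9·23 = 78.2; r = 78.2 − 78.2 = 0
A=25: P̂ = -11.5 + 3.9·25 = 86; r = 89 − 86 = 3
SSE = 1 + 4 + 9 + 36 + 9 + 9 + 25 + 4 + 0 + 9 = 106
s = √(106/8) = √13.25 ≈ 3.64

s = 3.64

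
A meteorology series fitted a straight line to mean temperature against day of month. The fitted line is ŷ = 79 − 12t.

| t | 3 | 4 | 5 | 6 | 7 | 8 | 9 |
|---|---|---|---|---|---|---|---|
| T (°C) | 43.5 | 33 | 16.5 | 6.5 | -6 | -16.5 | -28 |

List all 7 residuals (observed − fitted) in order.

t=3: ŷ = 79 − 12·3 = 43; e = 43.5 − 43 = 0.5
t=4: ŷ = 79 − 12·4 = 31; e = 33 − 31 = 2
t=5: ŷ = 79 − 12·5 = 19; e = 16.5 − 19 = -2.5
t=6: ŷ = 79 − 12·6 = 7; e = 6.5 − 7 = -0.5
t=7: ŷ = 79 − 12·7 = -5; e = -6 − (-5) = -1
t=8: ŷ = 79 − 12·8 = -17; e = -16.5 − (-17) = 0.5
t=9: ŷ = 79 − 12·9 = -29; e = -28 − (-29) = 1

0.5, 2, -2.5, -0.5, -1, 0.5, 1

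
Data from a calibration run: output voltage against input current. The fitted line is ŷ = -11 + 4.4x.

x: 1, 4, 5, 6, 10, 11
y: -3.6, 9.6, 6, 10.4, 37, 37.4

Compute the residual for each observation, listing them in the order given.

3, 3, -5, -5, 4, 0

x=1: ŷ = -11 + 4.4·1 = -6.6; e = -3.6 − (-6.6) = 3
x=4: ŷ = -11 + 4.4·4 = 6.6; e = 9.6 − 6.6 = 3
x=5: ŷ = -11 + 4.4·5 = 11; e = 6 − 11 = -5
x=6: ŷ = -11 + 4.4·6 = 15.4; e = 10.4 − 15.4 = -5
x=10: ŷ = -11 + 4.4·10 = 33; e = 37 − 33 = 4
x=11: ŷ = -11 + 4.4·11 = 37.4; e = 37.4 − 37.4 = 0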